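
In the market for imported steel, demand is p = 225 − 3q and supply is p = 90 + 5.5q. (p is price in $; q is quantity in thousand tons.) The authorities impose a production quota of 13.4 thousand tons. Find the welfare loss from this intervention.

$26.19 thousand

Competitive equilibrium: 225 − 3q = 90 + 5.5q → q* = 15.8824, p* = 177.3529.
At q = 13.4: demand price = 225 − 3·13.4 = 184.8; supply price = 90 + 5.5·13.4 = 163.7.
Δq = 15.8824 − 13.4 = 2.4824; wedge = 184.8 − 163.7 = 21.1.
Welfare loss = ½ × 2.4824 × 21.1 = $26.19 thousand.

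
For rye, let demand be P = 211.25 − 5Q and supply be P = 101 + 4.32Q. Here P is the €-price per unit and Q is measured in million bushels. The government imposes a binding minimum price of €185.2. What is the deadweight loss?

Competitive equilibrium: 211.25 − 5Q = 101 + 4.32Q → Q* = 11.8294, P* = 152.103.
At the floor P = 185.2, quantity demanded = (211.25 − 185.2)/5 = 5.21.
Sellers' marginal cost at Q' = 5.21: 101 + 4.32·5.21 = 123.5072.
ΔQ = 11.8294 − 5.21 = 6.6194; wedge = 185.2 − 123.5072 = 61.6928.
Welfare loss = ½ × 6.6194 × 61.6928 = €204.18 million.

€204.18 million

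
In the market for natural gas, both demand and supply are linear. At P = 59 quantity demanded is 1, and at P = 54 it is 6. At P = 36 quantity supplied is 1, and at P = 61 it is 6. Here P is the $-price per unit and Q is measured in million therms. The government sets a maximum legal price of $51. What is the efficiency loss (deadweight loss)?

Demand slope = (54 − 59)/(6 − 1) = −1, so P = 60 − Q.
Supply slope = (61 − 36)/(6 − 1) = 5, so P = 31 + 5Q.
Competitive equilibrium: 60 − Q = 31 + 5Q → Q* = 4.8333, P* = 55.1667.
At the ceiling P = 51, quantity supplied = (51 − 31)/5 = 4.
Willingness to pay at Q' = 4: 60 − 1·4 = 56.
ΔQ = 4.8333 − 4 = 0.8333; wedge = 56 − 51 = 5.
DWL = ½ × 0.8333 × 5 = $2.08 million.

$2.08 million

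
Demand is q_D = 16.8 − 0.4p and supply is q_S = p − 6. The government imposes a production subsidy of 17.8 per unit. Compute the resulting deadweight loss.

In inverse form: demand p = 42 − 2.5q, supply p = 6 + q.
Competitive equilibrium: 42 − 2.5q = 6 + q → q* = 10.2857, p* = 16.2857.
The subsidy lowers effective supply by 17.8: p = q − 11.8.
New quantity: 42 − 2.5q = q − 11.8 → q' = 15.3714.
Overproduction Δq = 15.3714 − 10.2857 = 5.0857; wedge = subsidy = 17.8.
The triangle = ½ × 5.0857 × 17.8 = 45.26.

45.26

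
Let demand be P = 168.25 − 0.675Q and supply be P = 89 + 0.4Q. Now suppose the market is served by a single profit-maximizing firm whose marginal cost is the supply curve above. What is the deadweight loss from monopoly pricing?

Competitive equilibrium: 168.25 − 0.675Q = 89 + 0.4Q → Q* = 73.7209, P* = 118.4884.
Marginal revenue: MR = 168.25 − 1.35Q. Set MR = MC: 168.25 − 1.35Q = 89 + 0.4Q → Q_m = 45.2857.
Price P_m = 168.25 − 0.675·45.2857 = 137.6822; MC(Q_m) = 89 + 0.4·45.2857 = 107.1143.
Competitive Q* = 73.7209, so ΔQ = 28.4352; wedge = 137.6822 − 107.1143 = 30.5679.
Welfare loss = ½ × 28.4352 × 30.5679 = 434.60.

434.60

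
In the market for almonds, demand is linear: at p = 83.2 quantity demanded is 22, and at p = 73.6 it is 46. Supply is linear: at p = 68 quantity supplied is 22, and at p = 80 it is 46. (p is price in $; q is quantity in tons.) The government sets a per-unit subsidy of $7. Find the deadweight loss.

$27.22

Demand slope = (73.6 − 83.2)/(46 − 22) = −0.4, so p = 92 − 0.4q.
Supply slope = (80 − 68)/(46 − 22) = 0.5, so p = 57 + 0.5q.
Competitive equilibrium: 92 − 0.4q = 57 + 0.5q → q* = 38.8889, p* = 76.4444.
The subsidy lowers effective supply by 7: p = 50 + 0.5q.
New quantity: 92 − 0.4q = 50 + 0.5q → q' = 46.6667.
Overproduction Δq = 46.6667 − 38.8889 = 7.7778; wedge = subsidy = 7.
The triangle = ½ × 7.7778 × 7 = $27.22.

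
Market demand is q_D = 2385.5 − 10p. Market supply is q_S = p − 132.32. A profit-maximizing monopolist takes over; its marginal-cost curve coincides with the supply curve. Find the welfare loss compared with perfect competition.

35.62

In inverse form: demand p = 238.55 − 0.1q, supply p = 132.32 + q.
Competitive equilibrium: 238.55 − 0.1q = 132.32 + q → q* = 96.5727, p* = 228.8927.
Marginal revenue: MR = 238.55 − 0.2q. Set MR = MC: 238.55 − 0.2q = 132.32 + q → q_m = 88.525.
Price p_m = 238.55 − 0.1·88.525 = 229.6975; MC(q_m) = 132.32 + 1·88.525 = 220.845.
Competitive q* = 96.5727, so Δq = 8.0477; wedge = 229.6975 − 220.845 = 8.8525.
DWL = ½ × 8.0477 × 8.8525 = 35.62.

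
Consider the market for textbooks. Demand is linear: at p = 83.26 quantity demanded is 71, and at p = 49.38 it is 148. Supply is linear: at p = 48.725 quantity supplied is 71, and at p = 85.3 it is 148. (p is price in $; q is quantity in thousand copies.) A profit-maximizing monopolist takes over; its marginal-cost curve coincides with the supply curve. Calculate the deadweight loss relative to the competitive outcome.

Demand slope = (49.38 − 83.26)/(148 − 71) = −0.44, so p = 114.5 − 0.44q.
Supply slope = (85.3 − 48.725)/(148 − 71) = 0.475, so p = 15 + 0.475q.
Competitive equilibrium: 114.5 − 0.44q = 15 + 0.475q → q* = 108.7432, p* = 66.653.
Marginal revenue: MR = 114.5 − 0.88q. Set MR = MC: 114.5 − 0.88q = 15 + 0.475q → q_m = 73.4317.
Price p_m = 114.5 − 0.44·73.4317 = 82.1901; MC(q_m) = 15 + 0.475·73.4317 = 49.8801.
Competitive q* = 108.7432, so Δq = 35.3115; wedge = 82.1901 − 49.8801 = 32.31.
Welfare loss = ½ × 35.3115 × 32.31 = $570.46 thousand.

$570.46 thousand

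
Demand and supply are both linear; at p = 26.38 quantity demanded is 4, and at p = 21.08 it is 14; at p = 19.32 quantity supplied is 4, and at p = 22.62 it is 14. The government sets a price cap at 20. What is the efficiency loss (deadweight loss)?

Demand slope = (21.08 − 26.38)/(14 − 4) = −0.53, so p = 28.5 − 0.53q.
Supply slope = (22.62 − 19.32)/(14 − 4) = 0.33, so p = 18 + 0.33q.
Competitive equilibrium: 28.5 − 0.53q = 18 + 0.33q → q* = 12.2093, p* = 22.0291.
At the ceiling p = 20, quantity supplied = (20 − 18)/0.33 = 6.0606.
Willingness to pay at q' = 6.0606: 28.5 − 0.53·6.0606 = 25.2879.
Δq = 12.2093 − 6.0606 = 6.1487; wedge = 25.2879 − 20 = 5.2879.
DWL = ½ × 6.1487 × 5.2879 = 16.26.

16.26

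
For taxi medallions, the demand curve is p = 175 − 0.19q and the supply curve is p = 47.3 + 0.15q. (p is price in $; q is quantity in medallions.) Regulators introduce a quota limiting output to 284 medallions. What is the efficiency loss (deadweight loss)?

Competitive equilibrium: 175 − 0.19q = 47.3 + 0.15q → q* = 375.5882, p* = 103.6382.
At q = 284: demand price = 175 − 0.19·284 = 121.04; supply price = 47.3 + 0.15·284 = 89.9.
Δq = 375.5882 − 284 = 91.5882; wedge = 121.04 − 89.9 = 31.14.
Welfare loss = ½ × 91.5882 × 31.14 = $1426.03.

$1426.03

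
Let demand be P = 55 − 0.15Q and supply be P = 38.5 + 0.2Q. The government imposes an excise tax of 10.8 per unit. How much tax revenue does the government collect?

Competitive equilibrium: 55 − 0.15Q = 38.5 + 0.2Q → Q* = 47.1429, P* = 47.9286.
With the tax, the buyer price exceeds the seller price by 10.8: (55 − 0.15Q) − (38.5 + 0.2Q) = 10.8 → Q' = 16.2857.
Tax revenue = 10.8 × 16.2857 = 175.89.

175.89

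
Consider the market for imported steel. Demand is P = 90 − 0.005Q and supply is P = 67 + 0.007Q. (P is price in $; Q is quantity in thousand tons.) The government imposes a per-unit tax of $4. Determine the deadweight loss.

$666.67 thousand

Competitive equilibrium: 90 − 0.005Q = 67 + 0.007Q → Q* = 1916.6667, P* = 80.4167.
With the tax, the buyer price exceeds the seller price by 4: (90 − 0.005Q) − (67 + 0.007Q) = 4 → Q' = 1583.3333.
ΔQ = 1916.6667 − 1583.3333 = 333.3334; the wedge equals the tax, 4.
The triangle = ½ × 333.3334 × 4 = $666.67 thousand.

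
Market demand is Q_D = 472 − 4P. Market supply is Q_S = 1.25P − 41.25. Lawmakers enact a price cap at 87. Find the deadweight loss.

In inverse form: demand P = 118 − 0.25Q, supply P = 33 + 0.8Q.
Competitive equilibrium: 118 − 0.25Q = 33 + 0.8Q → Q* = 80.9524, P* = 97.7619.
At the ceiling P = 87, quantity supplied = (87 − 33)/0.8 = 67.5.
Willingness to pay at Q' = 67.5: 118 − 0.25·67.5 = 101.125.
ΔQ = 80.9524 − 67.5 = 13.4524; wedge = 101.125 − 87 = 14.125.
The triangle = ½ × 13.4524 × 14.125 = 95.01.

95.01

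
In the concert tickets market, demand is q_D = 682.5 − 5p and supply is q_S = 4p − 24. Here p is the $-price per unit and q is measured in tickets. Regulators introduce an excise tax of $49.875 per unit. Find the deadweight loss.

In inverse form: demand p = 136.5 − 0.2q, supply p = 6 + 0.25q.
Competitive equilibrium: 136.5 − 0.2q = 6 + 0.25q → q* = 290, p* = 78.5.
With the tax, the buyer price exceeds the seller price by 49.875: (136.5 − 0.2q) − (6 + 0.25q) = 49.875 → q' = 179.1667.
Δq = 290 − 179.1667 = 110.8333; the wedge equals the tax, 49.875.
The triangle = ½ × 110.8333 × 49.875 = $2763.91.

$2763.91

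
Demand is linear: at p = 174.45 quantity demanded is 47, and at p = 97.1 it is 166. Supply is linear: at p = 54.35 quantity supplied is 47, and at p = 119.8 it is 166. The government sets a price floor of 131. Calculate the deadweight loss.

662.83

Demand slope = (97.1 − 174.45)/(166 − 47) = −0.65, so p = 205 − 0.65q.
Supply slope = (119.8 − 54.35)/(166 − 47) = 0.55, so p = 28.5 + 0.55q.
Competitive equilibrium: 205 − 0.65q = 28.5 + 0.55q → q* = 147.08333, p* = 109.39583.
At the floor p = 131, quantity demanded = (205 − 131)/0.65 = 113.84615.
Sellers' marginal cost at q' = 113.84615: 28.5 + 0.55·113.84615 = 91.11538.
Δq = 147.08333 − 113.84615 = 33.23718; wedge = 131 − 91.11538 = 39.88462.
Deadweight loss = ½ × 33.23718 × 39.88462 = 662.83.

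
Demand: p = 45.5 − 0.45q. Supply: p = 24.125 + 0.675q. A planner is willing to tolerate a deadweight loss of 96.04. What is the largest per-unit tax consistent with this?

14.7

Competitive equilibrium: 45.5 − 0.45q = 24.125 + 0.675q → q* = 19, p* = 36.95.
A tax t gives Δq = t/1.125 and wedge t, so DWL = t²/2.25.
t²/2.25 = 96.04 → t² = 216.09 → t = 14.7.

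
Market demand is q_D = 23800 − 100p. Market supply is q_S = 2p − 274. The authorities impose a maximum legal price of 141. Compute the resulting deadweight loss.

In inverse form: demand p = 238 − 0.01q, supply p = 137 + 0.5q.
Competitive equilibrium: 238 − 0.01q = 137 + 0.5q → q* = 198.0392, p* = 236.0196.
At the ceiling p = 141, quantity supplied = (141 − 137)/0.5 = 8.
Willingness to pay at q' = 8: 238 − 0.01·8 = 237.92.
Δq = 198.0392 − 8 = 190.0392; wedge = 237.92 − 141 = 96.92.
Welfare loss = ½ × 190.0392 × 96.92 = 9209.30.

9209.30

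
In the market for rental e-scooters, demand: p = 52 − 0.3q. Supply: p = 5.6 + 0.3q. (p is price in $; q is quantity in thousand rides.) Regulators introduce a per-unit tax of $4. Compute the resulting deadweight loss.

$13.33 thousand

Competitive equilibrium: 52 − 0.3q = 5.6 + 0.3q → q* = 77.3333, p* = 28.8.
With the tax, the buyer price exceeds the seller price by 4: (52 − 0.3q) − (5.6 + 0.3q) = 4 → q' = 70.6667.
Δq = 77.3333 − 70.6667 = 6.6666; the wedge equals the tax, 4.
DWL = ½ × 6.6666 × 4 = $13.33 thousand.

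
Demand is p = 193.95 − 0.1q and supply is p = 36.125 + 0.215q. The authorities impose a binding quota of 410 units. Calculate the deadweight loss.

1305.17

Competitive equilibrium: 193.95 − 0.1q = 36.125 + 0.215q → q* = 501.0317, p* = 143.8468.
At q = 410: demand price = 193.95 − 0.1·410 = 152.95; supply price = 36.125 + 0.215·410 = 124.275.
Δq = 501.0317 − 410 = 91.0317; wedge = 152.95 − 124.275 = 28.675.
Deadweight loss = ½ × 91.0317 × 28.675 = 1305.17.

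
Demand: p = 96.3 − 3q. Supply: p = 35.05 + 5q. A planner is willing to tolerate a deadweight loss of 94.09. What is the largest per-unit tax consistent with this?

Competitive equilibrium: 96.3 − 3q = 35.05 + 5q → q* = 7.6563, p* = 73.3313.
A tax t gives Δq = t/8 and wedge t, so DWL = t²/16.
t²/16 = 94.09 → t² = 1505.44 → t = 38.8.

38.8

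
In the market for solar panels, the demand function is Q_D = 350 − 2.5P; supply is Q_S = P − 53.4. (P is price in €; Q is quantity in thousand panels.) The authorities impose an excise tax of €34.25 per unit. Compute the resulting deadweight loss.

€418.95 thousand

In inverse form: demand P = 140 − 0.4Q, supply P = 53.4 + Q.
Competitive equilibrium: 140 − 0.4Q = 53.4 + Q → Q* = 61.8571, P* = 115.2571.
With the tax, the buyer price exceeds the seller price by 34.25: (140 − 0.4Q) − (53.4 + Q) = 34.25 → Q' = 37.3929.
ΔQ = 61.8571 − 37.3929 = 24.4642; the wedge equals the tax, 34.25.
Deadweight loss = ½ × 24.4642 × 34.25 = €418.95 thousand.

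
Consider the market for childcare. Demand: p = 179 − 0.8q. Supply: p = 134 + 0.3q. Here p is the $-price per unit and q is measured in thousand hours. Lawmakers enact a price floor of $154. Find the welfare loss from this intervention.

Competitive equilibrium: 179 − 0.8q = 134 + 0.3q → q* = 40.9091, p* = 146.2727.
At the floor p = 154, quantity demanded = (179 − 154)/0.8 = 31.25.
Sellers' marginal cost at q' = 31.25: 134 + 0.3·31.25 = 143.375.
Δq = 40.9091 − 31.25 = 9.6591; wedge = 154 − 143.375 = 10.625.
The triangle = ½ × 9.6591 × 10.625 = $51.31 thousand.

$51.31 thousand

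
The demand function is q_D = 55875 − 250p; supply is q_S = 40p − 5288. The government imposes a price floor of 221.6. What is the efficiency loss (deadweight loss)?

In inverse form: demand p = 223.5 − 0.004q, supply p = 132.2 + 0.025q.
Competitive equilibrium: 223.5 − 0.004q = 132.2 + 0.025q → q* = 3148.2759, p* = 210.9069.
At the floor p = 221.6, quantity demanded = (223.5 − 221.6)/0.004 = 475.
Sellers' marginal cost at q' = 475: 132.2 + 0.025·475 = 144.075.
Δq = 3148.2759 − 475 = 2673.2759; wedge = 221.6 − 144.075 = 77.525.
DWL = ½ × 2673.2759 × 77.525 = 103622.86.

103622.86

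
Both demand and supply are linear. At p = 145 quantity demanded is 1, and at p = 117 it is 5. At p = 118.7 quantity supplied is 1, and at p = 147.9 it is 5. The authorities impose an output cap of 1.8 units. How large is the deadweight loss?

Demand slope = (117 − 145)/(5 − 1) = −7, so p = 152 − 7q.
Supply slope = (147.9 − 118.7)/(5 − 1) = 7.3, so p = 111.4 + 7.3q.
Competitive equilibrium: 152 − 7q = 111.4 + 7.3q → q* = 2.8392, p* = 132.1259.
At q = 1.8: demand price = 152 − 7·1.8 = 139.4; supply price = 111.4 + 7.3·1.8 = 124.54.
Δq = 2.8392 − 1.8 = 1.0392; wedge = 139.4 − 124.54 = 14.86.
Welfare loss = ½ × 1.0392 × 14.86 = 7.72.

7.72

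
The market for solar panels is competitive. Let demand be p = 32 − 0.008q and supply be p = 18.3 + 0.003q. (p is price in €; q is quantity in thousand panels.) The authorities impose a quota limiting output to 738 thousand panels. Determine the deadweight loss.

Competitive equilibrium: 32 − 0.008q = 18.3 + 0.003q → q* = 1245.4545, p* = 22.0364.
At q = 738: demand price = 32 − 0.008·738 = 26.096; supply price = 18.3 + 0.003·738 = 20.514.
Δq = 1245.4545 − 738 = 507.4545; wedge = 26.096 − 20.514 = 5.582.
Deadweight loss = ½ × 507.4545 × 5.582 = €1416.31 thousand.

€1416.31 thousand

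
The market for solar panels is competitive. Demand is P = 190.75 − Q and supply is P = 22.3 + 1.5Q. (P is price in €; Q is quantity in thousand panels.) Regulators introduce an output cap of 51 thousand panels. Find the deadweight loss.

€335.38 thousand

Competitive equilibrium: 190.75 − Q = 22.3 + 1.5Q → Q* = 67.38, P* = 123.37.
At Q = 51: demand price = 190.75 − 1·51 = 139.75; supply price = 22.3 + 1.5·51 = 98.8.
ΔQ = 67.38 − 51 = 16.38; wedge = 139.75 − 98.8 = 40.95.
Deadweight loss = ½ × 16.38 × 40.95 = €335.38 thousand.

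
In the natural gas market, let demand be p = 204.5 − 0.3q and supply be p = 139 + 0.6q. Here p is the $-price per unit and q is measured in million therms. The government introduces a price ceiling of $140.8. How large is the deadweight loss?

$2191.02 million

Competitive equilibrium: 204.5 − 0.3q = 139 + 0.6q → q* = 72.7778, p* = 182.6667.
At the ceiling p = 140.8, quantity supplied = (140.8 − 139)/0.6 = 3.
Willingness to pay at q' = 3: 204.5 − 0.3·3 = 203.6.
Δq = 72.7778 − 3 = 69.7778; wedge = 203.6 − 140.8 = 62.8.
Welfare loss = ½ × 69.7778 × 62.8 = $2191.02 million.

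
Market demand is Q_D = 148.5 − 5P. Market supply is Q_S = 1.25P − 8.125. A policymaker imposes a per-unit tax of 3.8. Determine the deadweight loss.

In inverse form: demand P = 29.7 − 0.2Q, supply P = 6.5 + 0.8Q.
Competitive equilibrium: 29.7 − 0.2Q = 6.5 + 0.8Q → Q* = 23.2, P* = 25.06.
With the tax, the buyer price exceeds the seller price by 3.8: (29.7 − 0.2Q) − (6.5 + 0.8Q) = 3.8 → Q' = 19.4.
ΔQ = 23.2 − 19.4 = 3.8; the wedge equals the tax, 3.8.
The triangle = ½ × 3.8 × 3.8 = 7.22.

7.22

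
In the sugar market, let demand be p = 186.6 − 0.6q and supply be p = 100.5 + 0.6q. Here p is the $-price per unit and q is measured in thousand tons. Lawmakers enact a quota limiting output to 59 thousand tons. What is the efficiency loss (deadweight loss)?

Competitive equilibrium: 186.6 − 0.6q = 100.5 + 0.6q → q* = 71.75, p* = 143.55.
At q = 59: demand price = 186.6 − 0.6·59 = 151.2; supply price = 100.5 + 0.6·59 = 135.9.
Δq = 71.75 − 59 = 12.75; wedge = 151.2 − 135.9 = 15.3.
DWL = ½ × 12.75 × 15.3 = $97.54 thousand.

$97.54 thousand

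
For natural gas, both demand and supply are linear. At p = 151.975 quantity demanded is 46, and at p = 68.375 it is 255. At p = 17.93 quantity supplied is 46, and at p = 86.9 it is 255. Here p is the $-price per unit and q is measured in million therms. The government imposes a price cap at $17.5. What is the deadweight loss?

Demand slope = (68.375 − 151.975)/(255 − 46) = −0.4, so p = 170.375 − 0.4q.
Supply slope = (86.9 − 17.93)/(255 − 46) = 0.33, so p = 2.75 + 0.33q.
Competitive equilibrium: 170.375 − 0.4q = 2.75 + 0.33q → q* = 229.62329, p* = 78.52568.
At the ceiling p = 17.5, quantity supplied = (17.5 − 2.75)/0.33 = 44.69697.
Willingness to pay at q' = 44.69697: 170.375 − 0.4·44.69697 = 152.49621.
Δq = 229.62329 − 44.69697 = 184.92632; wedge = 152.49621 − 17.5 = 134.99621.
DWL = ½ × 184.92632 × 134.99621 = $12482.18 million.

$12482.18 million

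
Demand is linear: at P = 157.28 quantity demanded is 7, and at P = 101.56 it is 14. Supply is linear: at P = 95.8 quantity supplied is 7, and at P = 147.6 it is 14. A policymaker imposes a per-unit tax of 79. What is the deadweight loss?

203.16

Demand slope = (101.56 − 157.28)/(14 − 7) = −7.96, so P = 213 − 7.96Q.
Supply slope = (147.6 − 95.8)/(14 − 7) = 7.4, so P = 44 + 7.4Q.
Competitive equilibrium: 213 − 7.96Q = 44 + 7.4Q → Q* = 11.0026, P* = 125.4193.
With the tax, the buyer price exceeds the seller price by 79: (213 − 7.96Q) − (44 + 7.4Q) = 79 → Q' = 5.8594.
ΔQ = 11.0026 − 5.8594 = 5.1432; the wedge equals the tax, 79.
Deadweight loss = ½ × 5.1432 × 79 = 203.16.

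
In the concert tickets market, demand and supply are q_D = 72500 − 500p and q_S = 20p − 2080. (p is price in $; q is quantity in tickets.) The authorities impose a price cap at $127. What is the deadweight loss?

In inverse form: demand p = 145 − 0.002q, supply p = 104 + 0.05q.
Competitive equilibrium: 145 − 0.002q = 104 + 0.05q → q* = 788.4615, p* = 143.4231.
At the ceiling p = 127, quantity supplied = (127 − 104)/0.05 = 460.
Willingness to pay at q' = 460: 145 − 0.002·460 = 144.08.
Δq = 788.4615 − 460 = 328.4615; wedge = 144.08 − 127 = 17.08.
Welfare loss = ½ × 328.4615 × 17.08 = $2805.06.

$2805.06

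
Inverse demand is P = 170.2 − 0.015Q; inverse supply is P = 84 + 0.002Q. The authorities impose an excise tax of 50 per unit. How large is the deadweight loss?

73529.41

Competitive equilibrium: 170.2 − 0.015Q = 84 + 0.002Q → Q* = 5070.5882, P* = 94.1412.
With the tax, the buyer price exceeds the seller price by 50: (170.2 − 0.015Q) − (84 + 0.002Q) = 50 → Q' = 2129.4118.
ΔQ = 5070.5882 − 2129.4118 = 2941.1764; the wedge equals the tax, 50.
DWL = ½ × 2941.1764 × 50 = 73529.41.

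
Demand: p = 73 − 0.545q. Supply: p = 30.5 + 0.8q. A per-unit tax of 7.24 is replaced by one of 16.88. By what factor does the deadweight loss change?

5.436

Competitive equilibrium: 73 − 0.545q = 30.5 + 0.8q → q* = 31.5985, p* = 55.7788.
For a per-unit tax t: Δq = t/1.345, so DWL = ½·t·(t/1.345) = t²/2.69.
At t = 7.24: DWL = 19.486. At t = 16.88: DWL = 105.924.
Ratio = (16.88/7.24)² = 5.436.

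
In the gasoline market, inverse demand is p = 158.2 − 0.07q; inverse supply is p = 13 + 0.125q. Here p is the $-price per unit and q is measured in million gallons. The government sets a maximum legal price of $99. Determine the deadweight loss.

Competitive equilibrium: 158.2 − 0.07q = 13 + 0.125q → q* = 744.6154, p* = 106.0769.
At the ceiling p = 99, quantity supplied = (99 − 13)/0.125 = 688.
Willingness to pay at q' = 688: 158.2 − 0.07·688 = 110.04.
Δq = 744.6154 − 688 = 56.6154; wedge = 110.04 − 99 = 11.04.
The triangle = ½ × 56.6154 × 11.04 = $312.52 million.

$312.52 million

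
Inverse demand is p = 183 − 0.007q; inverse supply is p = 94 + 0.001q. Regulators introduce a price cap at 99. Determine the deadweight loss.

Competitive equilibrium: 183 − 0.007q = 94 + 0.001q → q* = 11125, p* = 105.125.
At the ceiling p = 99, quantity supplied = (99 − 94)/0.001 = 5000.
Willingness to pay at q' = 5000: 183 − 0.007·5000 = 148.
Δq = 11125 − 5000 = 6125; wedge = 148 − 99 = 49.
Deadweight loss = ½ × 6125 × 49 = 150062.50.

150062.50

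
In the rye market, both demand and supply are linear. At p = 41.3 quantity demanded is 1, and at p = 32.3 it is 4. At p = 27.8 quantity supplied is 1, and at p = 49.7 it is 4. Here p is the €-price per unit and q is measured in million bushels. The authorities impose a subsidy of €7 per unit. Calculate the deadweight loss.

€2.38 million

Demand slope = (32.3 − 41.3)/(4 − 1) = −3, so p = 44.3 − 3q.
Supply slope = (49.7 − 27.8)/(4 − 1) = 7.3, so p = 20.5 + 7.3q.
Competitive equilibrium: 44.3 − 3q = 20.5 + 7.3q → q* = 2.3107, p* = 37.368.
The subsidy lowers effective supply by 7: p = 13.5 + 7.3q.
New quantity: 44.3 − 3q = 13.5 + 7.3q → q' = 2.9903.
Overproduction Δq = 2.9903 − 2.3107 = 0.6796; wedge = subsidy = 7.
DWL = ½ × 0.6796 × 7 = €2.38 million.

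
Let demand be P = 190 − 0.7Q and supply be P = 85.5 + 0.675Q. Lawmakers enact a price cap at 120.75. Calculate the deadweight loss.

388.70

Competitive equilibrium: 190 − 0.7Q = 85.5 + 0.675Q → Q* = 76, P* = 136.8.
At the ceiling P = 120.75, quantity supplied = (120.75 − 85.5)/0.675 = 52.2222.
Willingness to pay at Q' = 52.2222: 190 − 0.7·52.2222 = 153.4445.
ΔQ = 76 − 52.2222 = 23.7778; wedge = 153.4445 − 120.75 = 32.6945.
Deadweight loss = ½ × 23.7778 × 32.6945 = 388.70.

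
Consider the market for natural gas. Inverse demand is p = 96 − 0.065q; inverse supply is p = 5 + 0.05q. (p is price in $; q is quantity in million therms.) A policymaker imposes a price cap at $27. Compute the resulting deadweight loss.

$7096.35 million

Competitive equilibrium: 96 − 0.065q = 5 + 0.05q → q* = 791.3043, p* = 44.5652.
At the ceiling p = 27, quantity supplied = (27 − 5)/0.05 = 440.
Willingness to pay at q' = 440: 96 − 0.065·440 = 67.4.
Δq = 791.3043 − 440 = 351.3043; wedge = 67.4 − 27 = 40.4.
Deadweight loss = ½ × 351.3043 × 40.4 = $7096.35 million.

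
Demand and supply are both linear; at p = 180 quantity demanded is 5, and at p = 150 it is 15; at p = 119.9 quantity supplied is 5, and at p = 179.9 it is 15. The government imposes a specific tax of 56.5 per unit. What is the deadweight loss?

177.35

Demand slope = (150 − 180)/(15 − 5) = −3, so p = 195 − 3q.
Supply slope = (179.9 − 119.9)/(15 − 5) = 6, so p = 89.9 + 6q.
Competitive equilibrium: 195 − 3q = 89.9 + 6q → q* = 11.6778, p* = 159.9667.
With the tax, the buyer price exceeds the seller price by 56.5: (195 − 3q) − (89.9 + 6q) = 56.5 → q' = 5.4.
Δq = 11.6778 − 5.4 = 6.2778; the wedge equals the tax, 56.5.
Deadweight loss = ½ × 6.2778 × 56.5 = 177.35.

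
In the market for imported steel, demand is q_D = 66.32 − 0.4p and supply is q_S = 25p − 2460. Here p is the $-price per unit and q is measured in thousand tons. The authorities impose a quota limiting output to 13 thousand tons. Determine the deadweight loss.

In inverse form: demand p = 165.8 − 2.5q, supply p = 98.4 + 0.04q.
Competitive equilibrium: 165.8 − 2.5q = 98.4 + 0.04q → q* = 26.5354, p* = 99.4614.
At q = 13: demand price = 165.8 − 2.5·13 = 133.3; supply price = 98.4 + 0.04·13 = 98.92.
Δq = 26.5354 − 13 = 13.5354; wedge = 133.3 − 98.92 = 34.38.
Deadweight loss = ½ × 13.5354 × 34.38 = $232.67 thousand.

$232.67 thousand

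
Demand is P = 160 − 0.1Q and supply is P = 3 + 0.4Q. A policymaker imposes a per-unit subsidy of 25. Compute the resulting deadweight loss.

Competitive equilibrium: 160 − 0.1Q = 3 + 0.4Q → Q* = 314, P* = 128.6.
The subsidy lowers effective supply by 25: P = 0.4Q − 22.
New quantity: 160 − 0.1Q = 0.4Q − 22 → Q' = 364.
Overproduction ΔQ = 364 − 314 = 50; wedge = subsidy = 25.
DWL = ½ × 50 × 25 = 625.

625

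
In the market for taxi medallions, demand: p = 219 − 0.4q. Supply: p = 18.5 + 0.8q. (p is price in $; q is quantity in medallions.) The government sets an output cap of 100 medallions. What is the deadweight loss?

$2700.10

Competitive equilibrium: 219 − 0.4q = 18.5 + 0.8q → q* = 167.0833, p* = 152.1667.
At q = 100: demand price = 219 − 0.4·100 = 179; supply price = 18.5 + 0.8·100 = 98.5.
Δq = 167.0833 − 100 = 67.0833; wedge = 179 − 98.5 = 80.5.
Welfare loss = ½ × 67.0833 × 80.5 = $2700.10.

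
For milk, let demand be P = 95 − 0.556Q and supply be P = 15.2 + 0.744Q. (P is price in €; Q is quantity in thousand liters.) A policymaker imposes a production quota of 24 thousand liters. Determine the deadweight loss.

€908.45 thousand

Competitive equilibrium: 95 − 0.556Q = 15.2 + 0.744Q → Q* = 61.3846, P* = 60.8702.
At Q = 24: demand price = 95 − 0.556·24 = 81.656; supply price = 15.2 + 0.744·24 = 33.056.
ΔQ = 61.3846 − 24 = 37.3846; wedge = 81.656 − 33.056 = 48.6.
Deadweight loss = ½ × 37.3846 × 48.6 = €908.45 thousand.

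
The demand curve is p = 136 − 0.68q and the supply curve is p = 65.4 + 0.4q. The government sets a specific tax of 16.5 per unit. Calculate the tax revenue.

Competitive equilibrium: 136 − 0.68q = 65.4 + 0.4q → q* = 65.3704, p* = 91.5481.
With the tax, the buyer price exceeds the seller price by 16.5: (136 − 0.68q) − (65.4 + 0.4q) = 16.5 → q' = 50.0926.
Tax revenue = 16.5 × 50.0926 = 826.53.

826.53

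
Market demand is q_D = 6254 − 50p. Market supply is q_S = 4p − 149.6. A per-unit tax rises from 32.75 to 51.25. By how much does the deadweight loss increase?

In inverse form: demand p = 125.08 − 0.02q, supply p = 37.4 + 0.25q.
Competitive equilibrium: 125.08 − 0.02q = 37.4 + 0.25q → q* = 324.7407, p* = 118.5852.
For a per-unit tax t: Δq = t/0.27, so DWL = ½·t·(t/0.27) = t²/0.54.
At t = 32.75: DWL = 1986.227. At t = 51.25: DWL = 4864.005.
Increase = 4864.005 − 1986.227 = 2877.78.

2877.78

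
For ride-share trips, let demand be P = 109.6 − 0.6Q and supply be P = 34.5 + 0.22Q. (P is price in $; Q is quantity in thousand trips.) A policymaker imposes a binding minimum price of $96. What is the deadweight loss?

Competitive equilibrium: 109.6 − 0.6Q = 34.5 + 0.22Q → Q* = 91.5854, P* = 54.6488.
At the floor P = 96, quantity demanded = (109.6 − 96)/0.6 = 22.6667.
Sellers' marginal cost at Q' = 22.6667: 34.5 + 0.22·22.6667 = 39.4867.
ΔQ = 91.5854 − 22.6667 = 68.9187; wedge = 96 − 39.4867 = 56.5133.
Deadweight loss = ½ × 68.9187 × 56.5133 = $1947.41 thousand.

$1947.41 thousand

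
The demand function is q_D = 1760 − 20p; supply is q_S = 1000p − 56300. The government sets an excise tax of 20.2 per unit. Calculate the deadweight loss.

4000.39

In inverse form: demand p = 88 − 0.05q, supply p = 56.3 + 0.001q.
Competitive equilibrium: 88 − 0.05q = 56.3 + 0.001q → q* = 621.5686, p* = 56.9216.
With the tax, the buyer price exceeds the seller price by 20.2: (88 − 0.05q) − (56.3 + 0.001q) = 20.2 → q' = 225.4902.
Δq = 621.5686 − 225.4902 = 396.0784; the wedge equals the tax, 20.2.
Welfare loss = ½ × 396.0784 × 20.2 = 4000.39.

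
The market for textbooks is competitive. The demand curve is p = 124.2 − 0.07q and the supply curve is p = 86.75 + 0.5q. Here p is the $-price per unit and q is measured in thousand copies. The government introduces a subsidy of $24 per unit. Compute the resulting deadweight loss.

$505.26 thousand

Competitive equilibrium: 124.2 − 0.07q = 86.75 + 0.5q → q* = 65.7018, p* = 119.6009.
The subsidy lowers effective supply by 24: p = 62.75 + 0.5q.
New quantity: 124.2 − 0.07q = 62.75 + 0.5q → q' = 107.807.
Overproduction Δq = 107.807 − 65.7018 = 42.1052; wedge = subsidy = 24.
Welfare loss = ½ × 42.1052 × 24 = $505.26 thousand.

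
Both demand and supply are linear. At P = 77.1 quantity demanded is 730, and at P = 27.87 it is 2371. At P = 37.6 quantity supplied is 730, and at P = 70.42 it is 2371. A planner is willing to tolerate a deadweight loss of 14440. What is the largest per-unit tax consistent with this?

38

Demand slope = (27.87 − 77.1)/(2371 − 730) = −0.03, so P = 99 − 0.03Q.
Supply slope = (70.42 − 37.6)/(2371 − 730) = 0.02, so P = 23 + 0.02Q.
Competitive equilibrium: 99 − 0.03Q = 23 + 0.02Q → Q* = 1520, P* = 53.4.
A tax t gives ΔQ = t/0.05 and wedge t, so DWL = t²/0.1.
t²/0.1 = 14440 → t² = 1444 → t = 38.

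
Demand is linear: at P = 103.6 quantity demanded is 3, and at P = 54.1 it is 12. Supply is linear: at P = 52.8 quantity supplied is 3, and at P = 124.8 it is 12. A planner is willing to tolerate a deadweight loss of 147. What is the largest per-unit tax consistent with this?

Demand slope = (54.1 − 103.6)/(12 − 3) = −5.5, so P = 120.1 − 5.5Q.
Supply slope = (124.8 − 52.8)/(12 − 3) = 8, so P = 28.8 + 8Q.
Competitive equilibrium: 120.1 − 5.5Q = 28.8 + 8Q → Q* = 6.763, P* = 82.9037.
A tax t gives ΔQ = t/13.5 and wedge t, so DWL = t²/27.
t²/27 = 147 → t² = 3969 → t = 63.

63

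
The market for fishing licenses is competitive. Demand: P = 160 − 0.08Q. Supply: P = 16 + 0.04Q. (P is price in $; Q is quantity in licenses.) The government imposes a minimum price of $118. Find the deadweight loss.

Competitive equilibrium: 160 − 0.08Q = 16 + 0.04Q → Q* = 1200, P* = 64.
At the floor P = 118, quantity demanded = (160 − 118)/0.08 = 525.
Sellers' marginal cost at Q' = 525: 16 + 0.04·525 = 37.
ΔQ = 1200 − 525 = 675; wedge = 118 − 37 = 81.
Deadweight loss = ½ × 675 × 81 = $27337.50.

$27337.50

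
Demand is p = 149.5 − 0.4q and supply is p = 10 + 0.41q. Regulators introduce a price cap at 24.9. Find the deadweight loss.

Competitive equilibrium: 149.5 − 0.4q = 10 + 0.41q → q* = 172.2222, p* = 80.6111.
At the ceiling p = 24.9, quantity supplied = (24.9 − 10)/0.41 = 36.3415.
Willingness to pay at q' = 36.3415: 149.5 − 0.4·36.3415 = 134.9634.
Δq = 172.2222 − 36.3415 = 135.8807; wedge = 134.9634 − 24.9 = 110.0634.
DWL = ½ × 135.8807 × 110.0634 = 7477.75.

7477.75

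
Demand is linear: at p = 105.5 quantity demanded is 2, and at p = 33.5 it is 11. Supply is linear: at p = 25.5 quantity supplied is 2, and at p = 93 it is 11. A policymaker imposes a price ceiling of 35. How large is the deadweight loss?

Demand slope = (33.5 − 105.5)/(11 − 2) = −8, so p = 121.5 − 8q.
Supply slope = (93 − 25.5)/(11 − 2) = 7.5, so p = 10.5 + 7.5q.
Competitive equilibrium: 121.5 − 8q = 10.5 + 7.5q → q* = 7.1613, p* = 64.2097.
At the ceiling p = 35, quantity supplied = (35 − 10.5)/7.5 = 3.2667.
Willingness to pay at q' = 3.2667: 121.5 − 8·3.2667 = 95.3664.
Δq = 7.1613 − 3.2667 = 3.8946; wedge = 95.3664 − 35 = 60.3664.
The triangle = ½ × 3.8946 × 60.3664 = 117.55.

117.55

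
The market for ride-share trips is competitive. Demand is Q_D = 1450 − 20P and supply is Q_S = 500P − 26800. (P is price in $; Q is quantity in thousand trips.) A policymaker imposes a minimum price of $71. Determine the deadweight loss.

In inverse form: demand P = 72.5 − 0.05Q, supply P = 53.6 + 0.002Q.
Competitive equilibrium: 72.5 − 0.05Q = 53.6 + 0.002Q → Q* = 363.4615, P* = 54.3269.
At the floor P = 71, quantity demanded = (72.5 − 71)/0.05 = 30.
Sellers' marginal cost at Q' = 30: 53.6 + 0.002·30 = 53.66.
ΔQ = 363.4615 − 30 = 333.4615; wedge = 71 − 53.66 = 17.34.
DWL = ½ × 333.4615 × 17.34 = $2891.11 thousand.

$2891.11 thousand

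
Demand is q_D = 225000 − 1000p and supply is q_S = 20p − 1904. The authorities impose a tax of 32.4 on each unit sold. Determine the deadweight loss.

In inverse form: demand p = 225 − 0.001q, supply p = 95.2 + 0.05q.
Competitive equilibrium: 225 − 0.001q = 95.2 + 0.05q → q* = 2545.098, p* = 222.4549.
With the tax, the buyer price exceeds the seller price by 32.4: (225 − 0.001q) − (95.2 + 0.05q) = 32.4 → q' = 1909.8039.
Δq = 2545.098 − 1909.8039 = 635.2941; the wedge equals the tax, 32.4.
Welfare loss = ½ × 635.2941 × 32.4 = 10291.76.

10291.76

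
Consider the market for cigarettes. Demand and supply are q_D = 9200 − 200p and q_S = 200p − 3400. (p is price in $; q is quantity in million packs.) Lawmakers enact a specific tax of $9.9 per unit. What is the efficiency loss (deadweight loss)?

$4900.50 million

In inverse form: demand p = 46 − 0.005q, supply p = 17 + 0.005q.
Competitive equilibrium: 46 − 0.005q = 17 + 0.005q → q* = 2900, p* = 31.5.
With the tax, the buyer price exceeds the seller price by 9.9: (46 − 0.005q) − (17 + 0.005q) = 9.9 → q' = 1910.
Δq = 2900 − 1910 = 990; the wedge equals the tax, 9.9.
The triangle = ½ × 990 × 9.9 = $4900.50 million.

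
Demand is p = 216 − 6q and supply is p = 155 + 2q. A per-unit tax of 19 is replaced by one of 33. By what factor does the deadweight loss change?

3.017

Competitive equilibrium: 216 − 6q = 155 + 2q → q* = 7.625, p* = 170.25.
For a per-unit tax t: Δq = t/8, so DWL = ½·t·(t/8) = t²/16.
At t = 19: DWL = 22.5625. At t = 33: DWL = 68.0625.
Ratio = (33/19)² = 3.017.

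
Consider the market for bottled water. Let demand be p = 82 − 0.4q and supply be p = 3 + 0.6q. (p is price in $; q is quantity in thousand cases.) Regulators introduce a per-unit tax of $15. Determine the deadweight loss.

Competitive equilibrium: 82 − 0.4q = 3 + 0.6q → q* = 79, p* = 50.4.
With the tax, the buyer price exceeds the seller price by 15: (82 − 0.4q) − (3 + 0.6q) = 15 → q' = 64.
Δq = 79 − 64 = 15; the wedge equals the tax, 15.
DWL = ½ × 15 × 15 = $112.50 thousand.

$112.50 thousand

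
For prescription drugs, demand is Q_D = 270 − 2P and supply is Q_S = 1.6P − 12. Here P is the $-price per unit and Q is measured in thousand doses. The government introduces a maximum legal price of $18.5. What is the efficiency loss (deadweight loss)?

$5155.24 thousand

In inverse form: demand P = 135 − 0.5Q, supply P = 7.5 + 0.625Q.
Competitive equilibrium: 135 − 0.5Q = 7.5 + 0.625Q → Q* = 113.3333, P* = 78.3333.
At the ceiling P = 18.5, quantity supplied = (18.5 − 7.5)/0.625 = 17.6.
Willingness to pay at Q' = 17.6: 135 − 0.5·17.6 = 126.2.
ΔQ = 113.3333 − 17.6 = 95.7333; wedge = 126.2 − 18.5 = 107.7.
DWL = ½ × 95.7333 × 107.7 = $5155.24 thousand.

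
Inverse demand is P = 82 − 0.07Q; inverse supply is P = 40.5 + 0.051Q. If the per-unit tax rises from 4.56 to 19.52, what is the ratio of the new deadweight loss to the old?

18.324

Competitive equilibrium: 82 − 0.07Q = 40.5 + 0.051Q → Q* = 342.9752, P* = 57.9917.
For a per-unit tax t: ΔQ = t/0.121, so DWL = ½·t·(t/0.121) = t²/0.242.
At t = 4.56: DWL = 85.924. At t = 19.52: DWL = 1574.506.
Ratio = (19.52/4.56)² = 18.324.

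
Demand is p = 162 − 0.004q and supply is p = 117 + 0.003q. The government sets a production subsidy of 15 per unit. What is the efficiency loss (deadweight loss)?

Competitive equilibrium: 162 − 0.004q = 117 + 0.003q → q* = 6428.5714, p* = 136.2857.
The subsidy lowers effective supply by 15: p = 102 + 0.003q.
New quantity: 162 − 0.004q = 102 + 0.003q → q' = 8571.4286.
Overproduction Δq = 8571.4286 − 6428.5714 = 2142.8572; wedge = subsidy = 15.
Welfare loss = ½ × 2142.8572 × 15 = 16071.43.

16071.43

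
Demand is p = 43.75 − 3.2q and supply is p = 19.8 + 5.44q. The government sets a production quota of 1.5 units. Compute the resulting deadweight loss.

Competitive equilibrium: 43.75 − 3.2q = 19.8 + 5.44q → q* = 2.772, p* = 34.8796.
At q = 1.5: demand price = 43.75 − 3.2·1.5 = 38.95; supply price = 19.8 + 5.44·1.5 = 27.96.
Δq = 2.772 − 1.5 = 1.272; wedge = 38.95 − 27.96 = 10.99.
Welfare loss = ½ × 1.272 × 10.99 = 6.99.

6.99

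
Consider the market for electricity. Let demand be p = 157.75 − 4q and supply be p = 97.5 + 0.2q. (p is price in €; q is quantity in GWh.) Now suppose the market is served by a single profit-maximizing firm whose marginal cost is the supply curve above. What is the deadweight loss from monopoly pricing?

Competitive equilibrium: 157.75 − 4q = 97.5 + 0.2q → q* = 14.3452, p* = 100.369.
Marginal revenue: MR = 157.75 − 8q. Set MR = MC: 157.75 − 8q = 97.5 + 0.2q → q_m = 7.3476.
Price p_m = 157.75 − 4·7.3476 = 128.3596; MC(q_m) = 97.5 + 0.2·7.3476 = 98.9695.
Competitive q* = 14.3452, so Δq = 6.9976; wedge = 128.3596 − 98.9695 = 29.3901.
DWL = ½ × 6.9976 × 29.3901 = €102.83.

€102.83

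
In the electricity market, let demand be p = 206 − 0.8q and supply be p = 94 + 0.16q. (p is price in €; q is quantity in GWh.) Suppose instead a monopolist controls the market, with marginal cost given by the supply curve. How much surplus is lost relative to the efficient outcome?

Competitive equilibrium: 206 − 0.8q = 94 + 0.16q → q* = 116.6667, p* = 112.6667.
Marginal revenue: MR = 206 − 1.6q. Set MR = MC: 206 − 1.6q = 94 + 0.16q → q_m = 63.6364.
Price p_m = 206 − 0.8·63.6364 = 155.0909; MC(q_m) = 94 + 0.16·63.6364 = 104.1818.
Competitive q* = 116.6667, so Δq = 53.0303; wedge = 155.0909 − 104.1818 = 50.9091.
DWL = ½ × 53.0303 × 50.9091 = €1349.86.

€1349.86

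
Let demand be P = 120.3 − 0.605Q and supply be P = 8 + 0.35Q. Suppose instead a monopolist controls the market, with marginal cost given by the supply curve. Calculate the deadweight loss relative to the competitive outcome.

993.09

Competitive equilibrium: 120.3 − 0.605Q = 8 + 0.35Q → Q* = 117.5916, P* = 49.1571.
Marginal revenue: MR = 120.3 − 1.21Q. Set MR = MC: 120.3 − 1.21Q = 8 + 0.35Q → Q_m = 71.9872.
Price P_m = 120.3 − 0.605·71.9872 = 76.7477; MC(Q_m) = 8 + 0.35·71.9872 = 33.1955.
Competitive Q* = 117.5916, so ΔQ = 45.6044; wedge = 76.7477 − 33.1955 = 43.5522.
Deadweight loss = ½ × 45.6044 × 43.5522 = 993.09.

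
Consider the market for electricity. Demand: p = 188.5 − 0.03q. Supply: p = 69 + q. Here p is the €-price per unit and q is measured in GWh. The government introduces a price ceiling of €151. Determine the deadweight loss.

Competitive equilibrium: 188.5 − 0.03q = 69 + q → q* = 116.0194, p* = 185.0194.
At the ceiling p = 151, quantity supplied = (151 − 69)/1 = 82.
Willingness to pay at q' = 82: 188.5 − 0.03·82 = 186.04.
Δq = 116.0194 − 82 = 34.0194; wedge = 186.04 − 151 = 35.04.
Welfare loss = ½ × 34.0194 × 35.04 = €596.02.

€596.02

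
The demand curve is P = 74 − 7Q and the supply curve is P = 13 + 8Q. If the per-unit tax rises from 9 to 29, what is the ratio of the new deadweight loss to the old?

Competitive equilibrium: 74 − 7Q = 13 + 8Q → Q* = 4.0667, P* = 45.5333.
For a per-unit tax t: ΔQ = t/15, so DWL = ½·t·(t/15) = t²/30.
At t = 9: DWL = 2.7. At t = 29: DWL = 28.033.
Ratio = (29/9)² = 10.383.

10.383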